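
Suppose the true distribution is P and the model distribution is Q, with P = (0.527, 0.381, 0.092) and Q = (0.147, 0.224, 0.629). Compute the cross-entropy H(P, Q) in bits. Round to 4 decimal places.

H(P,Q) = −Σ p·log₂ q.
  −0.527·log₂(0.147) = 1.45774
  −0.381·log₂(0.224) = 0.82236
  −0.092·log₂(0.629) = 0.06154
H(P,Q) = 2.3416 bits.

2.3416 bits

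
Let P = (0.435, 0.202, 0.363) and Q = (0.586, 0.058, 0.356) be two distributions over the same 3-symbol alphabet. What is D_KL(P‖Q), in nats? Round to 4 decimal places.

0.1295 nats

D(P‖Q) = Σ p·ln(p/q).
  0.435·ln(0.435/0.586) = -0.12962
  0.202·ln(0.202/0.058) = 0.25206
  0.363·ln(0.363/0.356) = 0.00707
D(P‖Q) = 0.1295 nats.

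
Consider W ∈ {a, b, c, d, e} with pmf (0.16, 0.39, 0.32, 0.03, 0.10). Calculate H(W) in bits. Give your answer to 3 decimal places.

1.963 bits

H(W) = −Σ p·log₂ p.
  −(0.16)·log₂(0.16) = 0.4230
  −(0.39)·log₂(0.39) = 0.5298
  −(0.32)·log₂(0.32) = 0.5260
  −(0.03)·log₂(0.03) = 0.1518
  −(0.10)·log₂(0.10) = 0.3322
Sum: 0.4230 + 0.5298 + 0.5260 + 0.1518 + 0.3322 = 1.963 bits.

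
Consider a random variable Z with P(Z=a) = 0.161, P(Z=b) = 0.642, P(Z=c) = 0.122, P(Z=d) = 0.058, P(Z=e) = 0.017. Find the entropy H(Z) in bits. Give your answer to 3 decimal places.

H(Z) = −Σ p·log₂ p.
  −(0.161)·log₂(0.161) = 0.4242
  −(0.642)·log₂(0.642) = 0.4105
  −(0.122)·log₂(0.122) = 0.3703
  −(0.058)·log₂(0.058) = 0.2383
  −(0.017)·log₂(0.017) = 0.0999
Sum: 0.4242 + 0.4105 + 0.3703 + 0.2383 + 0.0999 = 1.543 bits.

1.543 bits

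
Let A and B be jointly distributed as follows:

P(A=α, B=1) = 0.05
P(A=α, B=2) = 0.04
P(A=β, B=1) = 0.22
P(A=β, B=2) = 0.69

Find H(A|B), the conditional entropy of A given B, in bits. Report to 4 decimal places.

0.4103 bits

Chain rule: H(A|B) = H(A,B) − H(B).
Marginals: p(A) = (0.0900, 0.9100), p(B) = (0.2700, 0.7300).
H(A,B) = 1.2518 bits; H(B) = 0.8415 bits.
H(A|B) = 1.2518 − 0.8415 = 0.4103 bits.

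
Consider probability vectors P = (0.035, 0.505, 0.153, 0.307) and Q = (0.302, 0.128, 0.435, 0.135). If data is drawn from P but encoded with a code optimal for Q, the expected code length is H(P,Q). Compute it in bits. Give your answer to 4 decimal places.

2.6288 bits

H(P,Q) = −Σ p·log₂ q.
  −0.035·log₂(0.302) = 0.06046
  −0.505·log₂(0.128) = 1.49772
  −0.153·log₂(0.435) = 0.18374
  −0.307·log₂(0.135) = 0.88691
H(P,Q) = 2.6288 bits.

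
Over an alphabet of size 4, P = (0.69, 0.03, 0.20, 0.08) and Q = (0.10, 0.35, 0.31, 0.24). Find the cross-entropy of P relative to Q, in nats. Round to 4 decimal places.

1.9687 nats

H(P,Q) = −Σ p·ln q.
  −0.69·ln(0.10) = 1.58878
  −0.03·ln(0.35) = 0.03149
  −0.20·ln(0.31) = 0.23424
  −0.08·ln(0.24) = 0.11417
H(P,Q) = 1.9687 nats.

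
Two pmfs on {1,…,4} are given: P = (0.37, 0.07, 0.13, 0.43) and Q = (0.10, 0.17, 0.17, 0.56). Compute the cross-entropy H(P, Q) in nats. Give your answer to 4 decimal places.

H(P,Q) = −Σ p·ln q.
  −0.37·ln(0.10) = 0.85196
  −0.07·ln(0.17) = 0.12404
  −0.13·ln(0.17) = 0.23035
  −0.43·ln(0.56) = 0.24932
H(P,Q) = 1.4557 nats.

1.4557 nats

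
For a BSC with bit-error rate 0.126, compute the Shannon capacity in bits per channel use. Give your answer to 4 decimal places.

Binary symmetric channel: C = 1 − h₂(ε) where h₂ is the binary entropy function.
h₂(0.126) = −0.126·log₂0.126 − 0.874·log₂0.874 = 0.5464.
C = 1 − 0.5464 = 0.4536 bits per channel use.

0.4536 bits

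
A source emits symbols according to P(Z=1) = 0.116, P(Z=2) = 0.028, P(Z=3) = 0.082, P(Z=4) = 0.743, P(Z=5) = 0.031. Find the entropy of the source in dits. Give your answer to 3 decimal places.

0.384 dits

H(Z) = −Σ p·log₁₀ p.
  −(0.116)·log₁₀(0.116) = 0.1085
  −(0.028)·log₁₀(0.028) = 0.0435
  −(0.082)·log₁₀(0.082) = 0.0891
  −(0.743)·log₁₀(0.743) = 0.0959
  −(0.031)·log₁₀(0.031) = 0.0468
Sum: 0.1085 + 0.0435 + 0.0891 + 0.0959 + 0.0468 = 0.384 dits.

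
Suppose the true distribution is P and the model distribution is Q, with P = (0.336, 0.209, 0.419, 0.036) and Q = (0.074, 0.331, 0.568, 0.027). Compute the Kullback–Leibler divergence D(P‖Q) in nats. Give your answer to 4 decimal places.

0.2952 nats

D(P‖Q) = Σ p·ln(p/q).
  0.336·ln(0.336/0.074) = 0.50838
  0.209·ln(0.209/0.331) = -0.09609
  0.419·ln(0.419/0.568) = -0.12748
  0.036·ln(0.036/0.027) = 0.01036
D(P‖Q) = 0.2952 nats.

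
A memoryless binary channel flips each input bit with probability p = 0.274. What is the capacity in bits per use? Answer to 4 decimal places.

Binary symmetric channel: C = 1 − h₂(ε) where h₂ is the binary entropy function.
h₂(0.274) = −0.274·log₂0.274 − 0.726·log₂0.726 = 0.8471.
C = 1 − 0.8471 = 0.1529 bits per channel use.

0.1529 bits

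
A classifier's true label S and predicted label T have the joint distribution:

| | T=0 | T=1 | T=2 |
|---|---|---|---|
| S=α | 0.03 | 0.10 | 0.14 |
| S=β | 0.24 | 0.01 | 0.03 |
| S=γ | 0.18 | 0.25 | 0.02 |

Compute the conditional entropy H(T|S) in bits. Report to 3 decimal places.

Marginals: p(S) = (0.2700, 0.2800, 0.4500), p(T) = (0.4500, 0.3600, 0.1900).
H(T|S) = Σ p(S) · H(T|S=·).
  S=α: p=0.2700, H(T|S=α) = 1.3743
  S=β: p=0.2800, H(T|S=β) = 0.7076
  S=γ: p=0.4500, H(T|S=γ) = 1.1995
Weighted sum = 1.109 bits.

1.109 bits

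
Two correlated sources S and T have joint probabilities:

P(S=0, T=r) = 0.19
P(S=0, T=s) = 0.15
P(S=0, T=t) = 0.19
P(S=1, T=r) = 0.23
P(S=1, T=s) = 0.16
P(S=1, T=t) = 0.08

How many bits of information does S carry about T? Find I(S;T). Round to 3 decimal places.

Marginals: p(S) = (0.5300, 0.4700), p(T) = (0.4200, 0.3100, 0.2700).
I(S;T) = H(S) + H(T) − H(S,T).
H(S) = 0.9974, H(T) = 1.5595, H(S,T) = 2.5232.
I(S;T) = 0.9974 + 1.5595 − 2.5232 = 0.034 bits.

0.034 bits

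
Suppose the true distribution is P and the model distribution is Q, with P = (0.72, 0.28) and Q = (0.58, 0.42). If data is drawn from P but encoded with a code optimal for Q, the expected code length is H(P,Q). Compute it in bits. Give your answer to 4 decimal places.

0.9163 bits

H(P,Q) = −Σ p·log₂ q.
  −0.72·log₂(0.58) = 0.56583
  −0.28·log₂(0.42) = 0.35043
H(P,Q) = 0.9163 bits.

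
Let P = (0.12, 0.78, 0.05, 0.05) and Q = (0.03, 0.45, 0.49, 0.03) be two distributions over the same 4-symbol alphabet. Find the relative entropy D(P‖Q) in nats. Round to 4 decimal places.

D(P‖Q) = Σ p·ln(p/q).
  0.12·ln(0.12/0.03) = 0.16636
  0.78·ln(0.78/0.45) = 0.42904
  0.05·ln(0.05/0.49) = -0.11412
  0.05·ln(0.05/0.03) = 0.02554
D(P‖Q) = 0.5068 nats.

0.5068 nats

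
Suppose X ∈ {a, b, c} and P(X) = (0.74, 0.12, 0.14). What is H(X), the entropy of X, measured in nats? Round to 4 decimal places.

0.7525 nats

H(X) = −Σ p·ln p.
  −(0.74)·ln(0.74) = 0.22282
  −(0.12)·ln(0.12) = 0.25443
  −(0.14)·ln(0.14) = 0.27526
Sum: 0.22282 + 0.25443 + 0.27526 = 0.7525 nats.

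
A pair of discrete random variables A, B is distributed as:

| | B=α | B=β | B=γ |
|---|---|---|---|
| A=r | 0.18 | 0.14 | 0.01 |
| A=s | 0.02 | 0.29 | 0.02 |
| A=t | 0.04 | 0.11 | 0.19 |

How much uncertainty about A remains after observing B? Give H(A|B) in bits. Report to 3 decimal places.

Marginals: p(A) = (0.3300, 0.3300, 0.3400), p(B) = (0.2400, 0.5400, 0.2200).
H(A|B) = Σ p(B) · H(A|B=·).
  B=α: p=0.2400, H(A|B=α) = 1.0409
  B=β: p=0.5400, H(A|B=β) = 1.4542
  B=γ: p=0.2200, H(A|B=γ) = 0.6999
Weighted sum = 1.189 bits.

1.189 bits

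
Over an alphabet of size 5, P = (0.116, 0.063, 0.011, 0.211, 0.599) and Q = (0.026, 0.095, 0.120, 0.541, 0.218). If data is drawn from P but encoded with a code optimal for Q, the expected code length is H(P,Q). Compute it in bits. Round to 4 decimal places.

H(P,Q) = −Σ p·log₂ q.
  −0.116·log₂(0.026) = 0.61078
  −0.063·log₂(0.095) = 0.21394
  −0.011·log₂(0.120) = 0.03365
  −0.211·log₂(0.541) = 0.18701
  −0.599·log₂(0.218) = 1.31636
H(P,Q) = 2.3617 bits.

2.3617 bits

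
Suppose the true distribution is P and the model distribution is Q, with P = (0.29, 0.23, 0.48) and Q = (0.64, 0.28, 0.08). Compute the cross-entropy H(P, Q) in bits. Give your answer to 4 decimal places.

H(P,Q) = −Σ p·log₂ q.
  −0.29·log₂(0.64) = 0.18672
  −0.23·log₂(0.28) = 0.42240
  −0.48·log₂(0.08) = 1.74905
H(P,Q) = 2.3582 bits.

2.3582 bits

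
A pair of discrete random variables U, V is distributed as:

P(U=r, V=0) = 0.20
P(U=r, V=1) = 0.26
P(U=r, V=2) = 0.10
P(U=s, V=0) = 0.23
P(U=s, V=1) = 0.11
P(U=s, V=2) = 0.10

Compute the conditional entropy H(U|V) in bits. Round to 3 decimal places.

Chain rule: H(U|V) = H(U,V) − H(V).
Marginals: p(U) = (0.5600, 0.4400), p(V) = (0.4300, 0.3700, 0.2000).
H(U,V) = 2.4720 bits; H(V) = 1.5187 bits.
H(U|V) = 2.4720 − 1.5187 = 0.953 bits.

0.953 bits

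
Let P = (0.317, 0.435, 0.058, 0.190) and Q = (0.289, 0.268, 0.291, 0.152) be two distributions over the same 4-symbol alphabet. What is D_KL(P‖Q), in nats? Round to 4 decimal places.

0.1889 nats

D(P‖Q) = Σ p·ln(p/q).
  0.317·ln(0.317/0.289) = 0.02931
  0.435·ln(0.435/0.268) = 0.21070
  0.058·ln(0.058/0.291) = -0.09355
  0.190·ln(0.190/0.152) = 0.04240
D(P‖Q) = 0.1889 nats.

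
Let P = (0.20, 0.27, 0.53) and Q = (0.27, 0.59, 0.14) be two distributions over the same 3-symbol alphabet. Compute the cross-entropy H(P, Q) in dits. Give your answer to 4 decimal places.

0.6281 dits

H(P,Q) = −Σ p·log₁₀ q.
  −0.20·log₁₀(0.27) = 0.11373
  −0.27·log₁₀(0.59) = 0.06187
  −0.53·log₁₀(0.14) = 0.45255
H(P,Q) = 0.6281 dits.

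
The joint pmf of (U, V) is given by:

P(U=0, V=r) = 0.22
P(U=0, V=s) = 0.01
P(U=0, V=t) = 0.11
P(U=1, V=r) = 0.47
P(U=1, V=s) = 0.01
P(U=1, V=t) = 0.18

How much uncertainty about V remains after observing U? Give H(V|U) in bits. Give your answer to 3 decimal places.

Marginals: p(U) = (0.3400, 0.6600), p(V) = (0.6900, 0.0200, 0.2900).
H(V|U) = Σ p(U) · H(V|U=·).
  U=0: p=0.3400, H(V|U=0) = 1.0827
  U=1: p=0.6600, H(V|U=1) = 0.9516
Weighted sum = 0.996 bits.

0.996 bits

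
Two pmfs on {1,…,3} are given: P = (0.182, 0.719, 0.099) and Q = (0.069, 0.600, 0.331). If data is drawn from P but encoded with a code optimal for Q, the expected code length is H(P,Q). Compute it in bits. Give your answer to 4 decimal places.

1.3898 bits

H(P,Q) = −Σ p·log₂ q.
  −0.182·log₂(0.069) = 0.70202
  −0.719·log₂(0.600) = 0.52988
  −0.099·log₂(0.331) = 0.15791
H(P,Q) = 1.3898 bits.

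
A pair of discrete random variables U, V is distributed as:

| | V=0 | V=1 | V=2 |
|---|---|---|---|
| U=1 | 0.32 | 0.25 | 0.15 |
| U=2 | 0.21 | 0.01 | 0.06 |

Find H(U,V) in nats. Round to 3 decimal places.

H(U,V) = −Σ p(x,y)·ln p(x,y) over all 6 cells.
  cell (1,0): −0.32·ln0.32 = 0.3646
  cell (1,1): −0.25·ln0.25 = 0.3466
  cell (1,2): −0.15·ln0.15 = 0.2846
  cell (2,0): −0.21·ln0.21 = 0.3277
  cell (2,1): −0.01·ln0.01 = 0.0461
  cell (2,2): −0.06·ln0.06 = 0.1688
Sum = 1.538 nats.

1.538 nats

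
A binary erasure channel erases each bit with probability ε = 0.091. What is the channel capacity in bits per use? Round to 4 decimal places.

0.9090 bits

Binary erasure channel: capacity C = 1 − ε.
C = 1 − 0.091 = 0.9090 bits per channel use.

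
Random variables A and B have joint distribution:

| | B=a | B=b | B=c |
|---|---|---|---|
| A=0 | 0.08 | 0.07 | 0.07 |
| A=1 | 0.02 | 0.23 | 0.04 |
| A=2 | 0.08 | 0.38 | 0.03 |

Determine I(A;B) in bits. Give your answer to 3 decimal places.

0.135 bits

Marginals: p(A) = (0.2200, 0.2900, 0.4900), p(B) = (0.1800, 0.6800, 0.1400).
I(A;B) = H(A) + H(B) − H(A,B).
H(A) = 1.5028, H(B) = 1.2208, H(A,B) = 2.5886.
I(A;B) = 1.5028 + 1.2208 − 2.5886 = 0.135 bits.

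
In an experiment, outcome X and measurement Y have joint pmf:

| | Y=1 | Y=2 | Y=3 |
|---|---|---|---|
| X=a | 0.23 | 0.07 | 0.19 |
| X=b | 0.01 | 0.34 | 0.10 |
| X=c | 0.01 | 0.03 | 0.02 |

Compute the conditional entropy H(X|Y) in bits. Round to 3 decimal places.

Marginals: p(X) = (0.4900, 0.4500, 0.0600), p(Y) = (0.2500, 0.4400, 0.3100).
H(X|Y) = Σ p(Y) · H(X|Y=·).
  Y=1: p=0.2500, H(X|Y=1) = 0.4822
  Y=2: p=0.4400, H(X|Y=2) = 0.9735
  Y=3: p=0.3100, H(X|Y=3) = 1.2145
Weighted sum = 0.925 bits.

0.925 bits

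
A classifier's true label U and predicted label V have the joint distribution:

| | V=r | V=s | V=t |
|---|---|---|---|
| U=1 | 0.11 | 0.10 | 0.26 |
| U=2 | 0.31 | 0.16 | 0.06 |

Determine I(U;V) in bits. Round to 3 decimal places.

Marginals: p(U) = (0.4700, 0.5300), p(V) = (0.4200, 0.2600, 0.3200).
I(U;V) = H(U) + H(V) − H(U,V).
H(U) = 0.9974, H(V) = 1.5570, H(U,V) = 2.3781.
I(U;V) = 0.9974 + 1.5570 − 2.3781 = 0.176 bits.

0.176 bits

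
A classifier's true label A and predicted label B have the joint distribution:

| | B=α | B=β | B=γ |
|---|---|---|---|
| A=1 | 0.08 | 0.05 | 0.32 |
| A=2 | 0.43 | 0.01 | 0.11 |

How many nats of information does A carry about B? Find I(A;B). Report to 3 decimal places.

0.195 nats

Marginals: p(A) = (0.4500, 0.5500), p(B) = (0.5100, 0.0600, 0.4300).
I(A;B) = H(A) + H(B) − H(A,B).
H(A) = 0.6881, H(B) = 0.8751, H(A,B) = 1.3682.
I(A;B) = 0.6881 + 0.8751 − 1.3682 = 0.195 nats.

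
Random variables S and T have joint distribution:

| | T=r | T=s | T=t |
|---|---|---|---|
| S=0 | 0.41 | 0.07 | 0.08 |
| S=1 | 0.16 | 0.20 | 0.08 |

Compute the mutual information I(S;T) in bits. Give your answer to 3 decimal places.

0.119 bits

Marginals: p(S) = (0.5600, 0.4400), p(T) = (0.5700, 0.2700, 0.1600).
I(S;T) = H(S) + H(T) − H(S,T).
H(S) = 0.9896, H(T) = 1.3953, H(S,T) = 2.2664.
I(S;T) = 0.9896 + 1.3953 − 2.2664 = 0.119 bits.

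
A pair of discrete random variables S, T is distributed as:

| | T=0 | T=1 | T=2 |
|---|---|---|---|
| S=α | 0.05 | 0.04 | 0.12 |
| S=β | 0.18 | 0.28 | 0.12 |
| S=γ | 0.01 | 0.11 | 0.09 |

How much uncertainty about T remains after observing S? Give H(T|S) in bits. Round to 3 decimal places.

Marginals: p(S) = (0.2100, 0.5800, 0.2100), p(T) = (0.2400, 0.4300, 0.3300).
H(T|S) = Σ p(S) · H(T|S=·).
  S=α: p=0.2100, H(T|S=α) = 1.4100
  S=β: p=0.5800, H(T|S=β) = 1.5014
  S=γ: p=0.2100, H(T|S=γ) = 1.2217
Weighted sum = 1.423 bits.

1.423 bits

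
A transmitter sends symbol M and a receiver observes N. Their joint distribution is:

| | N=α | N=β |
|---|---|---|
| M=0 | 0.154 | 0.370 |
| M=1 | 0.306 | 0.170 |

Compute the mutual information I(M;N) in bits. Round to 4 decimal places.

Marginals: p(M) = (0.5240, 0.4760), p(N) = (0.4600, 0.5400).
I(M;N) = Σ p(x,y)·log₂[p(x,y)/(p(x)p(y))].
  (0,α): 0.154·log₂(0.6389) = -0.09954
  (0,β): 0.370·log₂(1.3076) = 0.14316
  (1,α): 0.306·log₂(1.3975) = 0.14776
  (1,β): 0.170·log₂(0.6614) = -0.10140
Sum = 0.0900 bits.

0.0900 bits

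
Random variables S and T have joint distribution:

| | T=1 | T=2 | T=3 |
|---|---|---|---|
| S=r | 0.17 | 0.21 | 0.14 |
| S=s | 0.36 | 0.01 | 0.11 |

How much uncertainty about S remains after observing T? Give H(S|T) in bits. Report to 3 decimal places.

Chain rule: H(S|T) = H(S,T) − H(T).
Marginals: p(S) = (0.5200, 0.4800), p(T) = (0.5300, 0.2200, 0.2500).
H(S,T) = 2.2519 bits; H(T) = 1.4660 bits.
H(S|T) = 2.2519 − 1.4660 = 0.786 bits.

0.786 bits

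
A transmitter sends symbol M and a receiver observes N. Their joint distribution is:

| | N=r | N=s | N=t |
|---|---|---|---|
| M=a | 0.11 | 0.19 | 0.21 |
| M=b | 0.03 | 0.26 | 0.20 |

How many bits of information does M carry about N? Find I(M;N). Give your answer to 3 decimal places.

Marginals: p(M) = (0.5100, 0.4900), p(N) = (0.1400, 0.4500, 0.4100).
I(M;N) = Σ p(x,y)·log₂[p(x,y)/(p(x)p(y))].
  (a,r): 0.11·log₂(1.5406) = 0.0686
  (a,s): 0.19·log₂(0.8279) = -0.0518
  (a,t): 0.21·log₂(1.0043) = 0.0013
  (b,r): 0.03·log₂(0.4373) = -0.0358
  (b,s): 0.26·log₂(1.1791) = 0.0618
  (b,t): 0.20·log₂(0.9955) = -0.0013
Sum = 0.043 bits.

0.043 bits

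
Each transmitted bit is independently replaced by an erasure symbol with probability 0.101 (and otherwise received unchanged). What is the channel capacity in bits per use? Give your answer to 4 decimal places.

Binary erasure channel: capacity C = 1 − ε.
C = 1 − 0.101 = 0.8990 bits per channel use.

0.8990 bits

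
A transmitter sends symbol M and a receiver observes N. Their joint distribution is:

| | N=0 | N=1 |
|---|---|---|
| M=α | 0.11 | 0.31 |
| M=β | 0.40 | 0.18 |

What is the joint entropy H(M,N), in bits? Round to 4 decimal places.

1.8482 bits

H(M,N) = −Σ p(x,y)·log₂ p(x,y) over all 4 cells.
  cell (α,0): −0.11·log₂0.11 = 0.35029
  cell (α,1): −0.31·log₂0.31 = 0.52379
  cell (β,0): −0.40·log₂0.40 = 0.52877
  cell (β,1): −0.18·log₂0.18 = 0.44531
Sum = 1.8482 bits.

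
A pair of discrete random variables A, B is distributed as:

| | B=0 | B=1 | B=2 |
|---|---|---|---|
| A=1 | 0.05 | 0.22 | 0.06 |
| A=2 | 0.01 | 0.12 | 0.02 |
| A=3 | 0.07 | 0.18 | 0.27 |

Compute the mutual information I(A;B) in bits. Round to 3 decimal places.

Marginals: p(A) = (0.3300, 0.1500, 0.5200), p(B) = (0.1300, 0.5200, 0.3500).
I(A;B) = Σ p(x,y)·log₂[p(x,y)/(p(x)p(y))].
  (1,0): 0.05·log₂(1.1655) = 0.0110
  (1,1): 0.22·log₂(1.2821) = 0.0789
  (1,2): 0.06·log₂(0.5195) = -0.0567
  (2,0): 0.01·log₂(0.5128) = -0.0096
  (2,1): 0.12·log₂(1.5385) = 0.0746
  (2,2): 0.02·log₂(0.3810) = -0.0278
  (3,0): 0.07·log₂(1.0355) = 0.0035
  (3,1): 0.18·log₂(0.6657) = -0.1057
  (3,2): 0.27·log₂(1.4835) = 0.1536
Sum = 0.122 bits.

0.122 bits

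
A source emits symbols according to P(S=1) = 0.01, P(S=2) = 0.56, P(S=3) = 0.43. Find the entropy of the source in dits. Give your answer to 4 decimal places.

H(S) = −Σ p·log₁₀ p.
  −(0.01)·log₁₀(0.01) = 0.02000
  −(0.56)·log₁₀(0.56) = 0.14101
  −(0.43)·log₁₀(0.43) = 0.15761
Sum: 0.02000 + 0.14101 + 0.15761 = 0.3186 dits.

0.3186 dits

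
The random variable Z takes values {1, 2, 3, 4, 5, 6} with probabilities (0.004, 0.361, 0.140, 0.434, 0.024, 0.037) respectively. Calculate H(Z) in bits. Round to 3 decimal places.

H(Z) = −Σ p·log₂ p.
  −(0.004)·log₂(0.004) = 0.0319
  −(0.361)·log₂(0.361) = 0.5306
  −(0.140)·log₂(0.140) = 0.3971
  −(0.434)·log₂(0.434) = 0.5226
  −(0.024)·log₂(0.024) = 0.1291
  −(0.037)·log₂(0.037) = 0.1760
Sum: 0.0319 + 0.5306 + 0.3971 + 0.5226 + 0.1291 + 0.1760 = 1.787 bits.

1.787 bits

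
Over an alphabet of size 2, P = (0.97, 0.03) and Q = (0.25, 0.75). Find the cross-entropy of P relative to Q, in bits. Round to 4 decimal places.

1.9525 bits

H(P,Q) = −Σ p·log₂ q.
  −0.97·log₂(0.25) = 1.94000
  −0.03·log₂(0.75) = 0.01245
H(P,Q) = 1.9525 bits.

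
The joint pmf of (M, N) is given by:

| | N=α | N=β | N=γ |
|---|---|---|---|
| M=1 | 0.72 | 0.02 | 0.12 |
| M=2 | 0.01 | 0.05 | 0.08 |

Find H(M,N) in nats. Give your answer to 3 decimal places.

0.967 nats

H(M,N) = −Σ p(x,y)·ln p(x,y) over all 6 cells.
  cell (1,α): −0.72·ln0.72 = 0.2365
  cell (1,β): −0.02·ln0.02 = 0.0782
  cell (1,γ): −0.12·ln0.12 = 0.2544
  cell (2,α): −0.01·ln0.01 = 0.0461
  cell (2,β): −0.05·ln0.05 = 0.1498
  cell (2,γ): −0.08·ln0.08 = 0.2021
Sum = 0.967 nats.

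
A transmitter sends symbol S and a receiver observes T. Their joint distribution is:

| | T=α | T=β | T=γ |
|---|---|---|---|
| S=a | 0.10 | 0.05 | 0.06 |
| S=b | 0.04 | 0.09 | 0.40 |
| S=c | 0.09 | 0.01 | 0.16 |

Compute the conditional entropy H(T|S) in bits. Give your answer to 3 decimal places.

1.158 bits

Chain rule: H(T|S) = H(S,T) − H(S).
Marginals: p(S) = (0.2100, 0.5300, 0.2600), p(T) = (0.2300, 0.1500, 0.6200).
H(S,T) = 2.6211 bits; H(S) = 1.4636 bits.
H(T|S) = 2.6211 − 1.4636 = 1.158 bits.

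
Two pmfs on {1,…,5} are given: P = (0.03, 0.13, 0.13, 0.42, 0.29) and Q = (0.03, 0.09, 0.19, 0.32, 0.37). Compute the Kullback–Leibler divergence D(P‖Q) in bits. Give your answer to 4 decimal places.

0.0606 bits

D(P‖Q) = Σ p·log₂(p/q).
  0.03·log₂(0.03/0.03) = 0.00000
  0.13·log₂(0.13/0.09) = 0.06897
  0.13·log₂(0.13/0.19) = -0.07117
  0.42·log₂(0.42/0.32) = 0.16477
  0.29·log₂(0.29/0.37) = -0.10193
D(P‖Q) = 0.0606 bits.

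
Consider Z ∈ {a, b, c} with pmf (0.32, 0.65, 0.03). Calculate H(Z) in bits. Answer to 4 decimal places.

H(Z) = −Σ p·log₂ p.
  −(0.32)·log₂(0.32) = 0.52603
  −(0.65)·log₂(0.65) = 0.40397
  −(0.03)·log₂(0.03) = 0.15177
Sum: 0.52603 + 0.40397 + 0.15177 = 1.0818 bits.

1.0818 bits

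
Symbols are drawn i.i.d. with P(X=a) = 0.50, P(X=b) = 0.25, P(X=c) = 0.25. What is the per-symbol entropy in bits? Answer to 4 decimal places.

1.5000 bits

H(X) = −Σ p·log₂ p.
  −(0.50)·log₂(0.50) = 0.50000
  −(0.25)·log₂(0.25) = 0.50000
  −(0.25)·log₂(0.25) = 0.50000
Sum: 0.50000 + 0.50000 + 0.50000 = 1.5000 bits.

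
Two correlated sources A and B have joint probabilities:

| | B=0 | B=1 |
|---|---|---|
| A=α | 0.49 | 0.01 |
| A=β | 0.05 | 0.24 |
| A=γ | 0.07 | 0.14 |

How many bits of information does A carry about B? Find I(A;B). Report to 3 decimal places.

Marginals: p(A) = (0.5000, 0.2900, 0.2100), p(B) = (0.6100, 0.3900).
I(A;B) = H(A) + H(B) − H(A,B).
H(A) = 1.4907, H(B) = 0.9648, H(A,B) = 1.9466.
I(A;B) = 1.4907 + 0.9648 − 1.9466 = 0.509 bits.

0.509 bits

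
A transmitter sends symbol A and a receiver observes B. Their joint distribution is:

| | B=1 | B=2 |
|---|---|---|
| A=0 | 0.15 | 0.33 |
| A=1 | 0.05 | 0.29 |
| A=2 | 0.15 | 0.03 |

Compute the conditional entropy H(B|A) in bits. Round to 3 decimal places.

0.752 bits

Chain rule: H(B|A) = H(A,B) − H(A).
Marginals: p(A) = (0.4800, 0.3400, 0.1800), p(B) = (0.3500, 0.6500).
H(A,B) = 2.2347 bits; H(A) = 1.4828 bits.
H(B|A) = 2.2347 − 1.4828 = 0.752 bits.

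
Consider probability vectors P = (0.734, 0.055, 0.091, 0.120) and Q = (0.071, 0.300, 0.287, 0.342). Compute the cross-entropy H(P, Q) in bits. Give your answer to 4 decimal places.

H(P,Q) = −Σ p·log₂ q.
  −0.734·log₂(0.071) = 2.80097
  −0.055·log₂(0.300) = 0.09553
  −0.091·log₂(0.287) = 0.16388
  −0.120·log₂(0.342) = 0.18575
H(P,Q) = 3.2461 bits.

3.2461 bits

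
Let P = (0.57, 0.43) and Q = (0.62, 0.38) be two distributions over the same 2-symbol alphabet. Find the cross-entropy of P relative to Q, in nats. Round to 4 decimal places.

0.6885 nats

H(P,Q) = −Σ p·ln q.
  −0.57·ln(0.62) = 0.27248
  −0.43·ln(0.38) = 0.41606
H(P,Q) = 0.6885 nats.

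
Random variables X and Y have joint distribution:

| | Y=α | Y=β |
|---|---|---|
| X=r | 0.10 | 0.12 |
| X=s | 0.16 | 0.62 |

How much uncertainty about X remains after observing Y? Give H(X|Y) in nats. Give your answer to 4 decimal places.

Marginals: p(X) = (0.2200, 0.7800), p(Y) = (0.2600, 0.7400).
H(X|Y) = Σ p(Y) · H(X|Y=·).
  Y=α: p=0.2600, H(X|Y=α) = 0.6663
  Y=β: p=0.7400, H(X|Y=β) = 0.4432
Weighted sum = 0.5012 nats.

0.5012 nats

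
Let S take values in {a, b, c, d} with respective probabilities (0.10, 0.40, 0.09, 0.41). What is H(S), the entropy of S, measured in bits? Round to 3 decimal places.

H(S) = −Σ p·log₂ p.
  −(0.10)·log₂(0.10) = 0.3322
  −(0.40)·log₂(0.40) = 0.5288
  −(0.09)·log₂(0.09) = 0.3127
  −(0.41)·log₂(0.41) = 0.5274
Sum: 0.3322 + 0.5288 + 0.3127 + 0.5274 = 1.701 bits.

1.701 bits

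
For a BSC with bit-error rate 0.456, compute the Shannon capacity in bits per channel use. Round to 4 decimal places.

0.0056 bits

Binary symmetric channel: C = 1 − h₂(ε) where h₂ is the binary entropy function.
h₂(0.456) = −0.456·log₂0.456 − 0.544·log₂0.544 = 0.9944.
C = 1 − 0.9944 = 0.0056 bits per channel use.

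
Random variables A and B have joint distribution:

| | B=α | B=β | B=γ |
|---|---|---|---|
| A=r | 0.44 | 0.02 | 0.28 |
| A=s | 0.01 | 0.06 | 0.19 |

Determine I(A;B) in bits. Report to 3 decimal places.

0.235 bits

Marginals: p(A) = (0.7400, 0.2600), p(B) = (0.4500, 0.0800, 0.4700).
I(A;B) = H(A) + H(B) − H(A,B).
H(A) = 0.8267, H(B) = 1.3219, H(A,B) = 1.9134.
I(A;B) = 0.8267 + 1.3219 − 1.9134 = 0.235 bits.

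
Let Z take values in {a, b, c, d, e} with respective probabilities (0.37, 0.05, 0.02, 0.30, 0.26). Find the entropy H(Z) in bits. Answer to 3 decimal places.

1.886 bits

H(Z) = −Σ p·log₂ p.
  −(0.37)·log₂(0.37) = 0.5307
  −(0.05)·log₂(0.05) = 0.2161
  −(0.02)·log₂(0.02) = 0.1129
  −(0.30)·log₂(0.30) = 0.5211
  −(0.26)·log₂(0.26) = 0.5053
Sum: 0.5307 + 0.2161 + 0.1129 + 0.5211 + 0.5053 = 1.886 bits.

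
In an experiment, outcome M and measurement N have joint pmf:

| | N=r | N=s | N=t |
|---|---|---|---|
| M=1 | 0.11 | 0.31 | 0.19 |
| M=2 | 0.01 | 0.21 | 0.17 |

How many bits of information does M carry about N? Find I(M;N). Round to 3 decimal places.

0.050 bits

Marginals: p(M) = (0.6100, 0.3900), p(N) = (0.1200, 0.5200, 0.3600).
I(M;N) = Σ p(x,y)·log₂[p(x,y)/(p(x)p(y))].
  (1,r): 0.11·log₂(1.5027) = 0.0646
  (1,s): 0.31·log₂(0.9773) = -0.0103
  (1,t): 0.19·log₂(0.8652) = -0.0397
  (2,r): 0.01·log₂(0.2137) = -0.0223
  (2,s): 0.21·log₂(1.0355) = 0.0106
  (2,t): 0.17·log₂(1.2108) = 0.0469
Sum = 0.050 bits.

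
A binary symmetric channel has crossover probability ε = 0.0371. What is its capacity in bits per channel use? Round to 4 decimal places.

0.7712 bits

Binary symmetric channel: C = 1 − h₂(ε) where h₂ is the binary entropy function.
h₂(0.0371) = −0.0371·log₂0.0371 − 0.9629·log₂0.9629 = 0.2288.
C = 1 − 0.2288 = 0.7712 bits per channel use.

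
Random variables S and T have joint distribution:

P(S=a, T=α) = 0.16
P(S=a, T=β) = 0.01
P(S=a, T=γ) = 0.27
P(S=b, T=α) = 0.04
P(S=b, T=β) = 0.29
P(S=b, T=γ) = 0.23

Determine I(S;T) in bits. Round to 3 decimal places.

Marginals: p(S) = (0.4400, 0.5600), p(T) = (0.2000, 0.3000, 0.5000).
I(S;T) = Σ p(x,y)·log₂[p(x,y)/(p(x)p(y))].
  (a,α): 0.16·log₂(1.8182) = 0.1380
  (a,β): 0.01·log₂(0.0758) = -0.0372
  (a,γ): 0.27·log₂(1.2273) = 0.0798
  (b,α): 0.04·log₂(0.3571) = -0.0594
  (b,β): 0.29·log₂(1.7262) = 0.2284
  (b,γ): 0.23·log₂(0.8214) = -0.0653
Sum = 0.284 bits.

0.284 bits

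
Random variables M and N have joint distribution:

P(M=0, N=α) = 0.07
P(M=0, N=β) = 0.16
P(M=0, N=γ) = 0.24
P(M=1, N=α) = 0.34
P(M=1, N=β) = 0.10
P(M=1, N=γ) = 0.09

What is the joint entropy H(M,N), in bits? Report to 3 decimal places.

2.360 bits

H(M,N) = −Σ p(x,y)·log₂ p(x,y) over all 6 cells.
  cell (0,α): −0.07·log₂0.07 = 0.2686
  cell (0,β): −0.16·log₂0.16 = 0.4230
  cell (0,γ): −0.24·log₂0.24 = 0.4941
  cell (1,α): −0.34·log₂0.34 = 0.5292
  cell (1,β): −0.10·log₂0.10 = 0.3322
  cell (1,γ): −0.09·log₂0.09 = 0.3127
Sum = 2.360 bits.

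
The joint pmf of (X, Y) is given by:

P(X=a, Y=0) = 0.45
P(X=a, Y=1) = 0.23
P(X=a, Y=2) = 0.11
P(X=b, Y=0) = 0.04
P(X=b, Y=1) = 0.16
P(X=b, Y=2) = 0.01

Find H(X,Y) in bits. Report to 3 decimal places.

2.032 bits

H(X,Y) = −Σ p(x,y)·log₂ p(x,y) over all 6 cells.
  cell (a,0): −0.45·log₂0.45 = 0.5184
  cell (a,1): −0.23·log₂0.23 = 0.4877
  cell (a,2): −0.11·log₂0.11 = 0.3503
  cell (b,0): −0.04·log₂0.04 = 0.1858
  cell (b,1): −0.16·log₂0.16 = 0.4230
  cell (b,2): −0.01·log₂0.01 = 0.0664
Sum = 2.032 bits.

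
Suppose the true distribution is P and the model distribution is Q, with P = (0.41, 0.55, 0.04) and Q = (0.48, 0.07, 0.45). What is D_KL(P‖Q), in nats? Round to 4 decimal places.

0.9723 nats

D(P‖Q) = Σ p·ln(p/q).
  0.41·ln(0.41/0.48) = -0.06463
  0.55·ln(0.55/0.07) = 1.13378
  0.04·ln(0.04/0.45) = -0.09681
D(P‖Q) = 0.9723 nats.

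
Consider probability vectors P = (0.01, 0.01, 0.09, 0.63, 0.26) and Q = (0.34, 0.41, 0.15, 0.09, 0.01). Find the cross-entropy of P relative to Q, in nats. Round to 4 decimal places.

2.9048 nats

H(P,Q) = −Σ p·ln q.
  −0.01·ln(0.34) = 0.01079
  −0.01·ln(0.41) = 0.00892
  −0.09·ln(0.15) = 0.17074
  −0.63·ln(0.09) = 1.51701
  −0.26·ln(0.01) = 1.19734
H(P,Q) = 2.9048 nats.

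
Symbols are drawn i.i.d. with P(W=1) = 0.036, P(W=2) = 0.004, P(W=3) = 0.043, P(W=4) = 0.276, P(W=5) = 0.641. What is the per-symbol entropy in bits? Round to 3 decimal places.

H(W) = −Σ p·log₂ p.
  −(0.036)·log₂(0.036) = 0.1727
  −(0.004)·log₂(0.004) = 0.0319
  −(0.043)·log₂(0.043) = 0.1952
  −(0.276)·log₂(0.276) = 0.5126
  −(0.641)·log₂(0.641) = 0.4113
Sum: 0.1727 + 0.0319 + 0.1952 + 0.5126 + 0.4113 = 1.324 bits.

1.324 bits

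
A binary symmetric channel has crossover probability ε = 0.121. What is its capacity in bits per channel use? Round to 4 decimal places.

Binary symmetric channel: C = 1 − h₂(ε) where h₂ is the binary entropy function.
h₂(0.121) = −0.121·log₂0.121 − 0.879·log₂0.879 = 0.5322.
C = 1 − 0.5322 = 0.4678 bits per channel use.

0.4678 bits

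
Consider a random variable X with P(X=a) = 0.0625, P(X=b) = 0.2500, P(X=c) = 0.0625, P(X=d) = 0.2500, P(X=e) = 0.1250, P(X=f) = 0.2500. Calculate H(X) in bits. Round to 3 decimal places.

H(X) = −Σ p·log₂ p.
  −(0.0625)·log₂(0.0625) = 0.2500
  −(0.2500)·log₂(0.2500) = 0.5000
  −(0.0625)·log₂(0.0625) = 0.2500
  −(0.2500)·log₂(0.2500) = 0.5000
  −(0.1250)·log₂(0.1250) = 0.3750
  −(0.2500)·log₂(0.2500) = 0.5000
Sum: 0.2500 + 0.5000 + 0.2500 + 0.5000 + 0.3750 + 0.5000 = 2.375 bits.

2.375 bits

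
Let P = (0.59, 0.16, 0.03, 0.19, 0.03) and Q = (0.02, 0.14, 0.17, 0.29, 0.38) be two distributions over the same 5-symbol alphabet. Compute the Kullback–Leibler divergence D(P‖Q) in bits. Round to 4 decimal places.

2.6107 bits

D(P‖Q) = Σ p·log₂(p/q).
  0.59·log₂(0.59/0.02) = 2.88076
  0.16·log₂(0.16/0.14) = 0.03082
  0.03·log₂(0.03/0.17) = -0.07508
  0.19·log₂(0.19/0.29) = -0.11591
  0.03·log₂(0.03/0.38) = -0.10989
D(P‖Q) = 2.6107 bits.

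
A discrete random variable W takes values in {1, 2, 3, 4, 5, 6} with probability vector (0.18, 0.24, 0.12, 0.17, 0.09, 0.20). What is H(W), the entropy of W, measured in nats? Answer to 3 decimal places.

1.745 nats

H(W) = −Σ p·ln p.
  −(0.18)·ln(0.18) = 0.3087
  −(0.24)·ln(0.24) = 0.3425
  −(0.12)·ln(0.12) = 0.2544
  −(0.17)·ln(0.17) = 0.3012
  −(0.09)·ln(0.09) = 0.2167
  −(0.20)·ln(0.20) = 0.3219
Sum: 0.3087 + 0.3425 + 0.2544 + 0.3012 + 0.2167 + 0.3219 = 1.745 nats.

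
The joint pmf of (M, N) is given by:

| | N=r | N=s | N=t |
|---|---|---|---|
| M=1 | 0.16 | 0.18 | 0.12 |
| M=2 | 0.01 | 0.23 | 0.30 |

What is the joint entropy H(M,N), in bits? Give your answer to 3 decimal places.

H(M,N) = −Σ p(x,y)·log₂ p(x,y) over all 6 cells.
  cell (1,r): −0.16·log₂0.16 = 0.4230
  cell (1,s): −0.18·log₂0.18 = 0.4453
  cell (1,t): −0.12·log₂0.12 = 0.3671
  cell (2,r): −0.01·log₂0.01 = 0.0664
  cell (2,s): −0.23·log₂0.23 = 0.4877
  cell (2,t): −0.30·log₂0.30 = 0.5211
Sum = 2.311 bits.

2.311 bits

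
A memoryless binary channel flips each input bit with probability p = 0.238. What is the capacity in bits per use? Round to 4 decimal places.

Binary symmetric channel: C = 1 − h₂(ε) where h₂ is the binary entropy function.
h₂(0.238) = −0.238·log₂0.238 − 0.762·log₂0.762 = 0.7917.
C = 1 − 0.7917 = 0.2083 bits per channel use.

0.2083 bits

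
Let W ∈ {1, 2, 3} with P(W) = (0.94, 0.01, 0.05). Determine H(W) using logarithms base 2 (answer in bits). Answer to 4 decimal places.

0.3664 bits

H(W) = −Σ p·log₂ p.
  −(0.94)·log₂(0.94) = 0.08391
  −(0.01)·log₂(0.01) = 0.06644
  −(0.05)·log₂(0.05) = 0.21610
Sum: 0.08391 + 0.06644 + 0.21610 = 0.3664 bits.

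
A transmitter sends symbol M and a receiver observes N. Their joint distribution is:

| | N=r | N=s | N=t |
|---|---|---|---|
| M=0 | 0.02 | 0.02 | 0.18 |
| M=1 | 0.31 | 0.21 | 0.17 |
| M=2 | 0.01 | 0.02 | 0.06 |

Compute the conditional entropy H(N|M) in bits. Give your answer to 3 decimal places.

1.363 bits

Chain rule: H(N|M) = H(M,N) − H(M).
Marginals: p(M) = (0.2200, 0.6900, 0.0900), p(N) = (0.3400, 0.2500, 0.4100).
H(M,N) = 2.5251 bits; H(M) = 1.1626 bits.
H(N|M) = 2.5251 − 1.1626 = 1.363 bits.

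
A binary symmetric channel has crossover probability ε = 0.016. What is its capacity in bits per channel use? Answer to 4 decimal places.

0.8816 bits

Binary symmetric channel: C = 1 − h₂(ε) where h₂ is the binary entropy function.
h₂(0.016) = −0.016·log₂0.016 − 0.984·log₂0.984 = 0.1184.
C = 1 − 0.1184 = 0.8816 bits per channel use.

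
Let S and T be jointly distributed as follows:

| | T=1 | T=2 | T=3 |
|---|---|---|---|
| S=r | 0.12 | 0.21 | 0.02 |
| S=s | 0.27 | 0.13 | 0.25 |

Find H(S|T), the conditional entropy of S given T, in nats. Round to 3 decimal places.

0.538 nats

Marginals: p(S) = (0.3500, 0.6500), p(T) = (0.3900, 0.3400, 0.2700).
H(S|T) = Σ p(T) · H(S|T=·).
  T=1: p=0.3900, H(S|T=1) = 0.6172
  T=2: p=0.3400, H(S|T=2) = 0.6652
  T=3: p=0.2700, H(S|T=3) = 0.2641
Weighted sum = 0.538 nats.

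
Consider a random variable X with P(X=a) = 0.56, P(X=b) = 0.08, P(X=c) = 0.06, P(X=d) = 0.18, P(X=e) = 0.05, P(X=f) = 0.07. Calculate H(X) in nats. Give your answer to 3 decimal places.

H(X) = −Σ p·ln p.
  −(0.56)·ln(0.56) = 0.3247
  −(0.08)·ln(0.08) = 0.2021
  −(0.06)·ln(0.06) = 0.1688
  −(0.18)·ln(0.18) = 0.3087
  −(0.05)·ln(0.05) = 0.1498
  −(0.07)·ln(0.07) = 0.1861
Sum: 0.3247 + 0.2021 + 0.1688 + 0.3087 + 0.1498 + 0.1861 = 1.340 nats.

1.340 nats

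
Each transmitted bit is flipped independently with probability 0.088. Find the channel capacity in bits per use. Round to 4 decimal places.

Binary symmetric channel: C = 1 − h₂(ε) where h₂ is the binary entropy function.
h₂(0.088) = −0.088·log₂0.088 − 0.912·log₂0.912 = 0.4298.
C = 1 − 0.4298 = 0.5702 bits per channel use.

0.5702 bits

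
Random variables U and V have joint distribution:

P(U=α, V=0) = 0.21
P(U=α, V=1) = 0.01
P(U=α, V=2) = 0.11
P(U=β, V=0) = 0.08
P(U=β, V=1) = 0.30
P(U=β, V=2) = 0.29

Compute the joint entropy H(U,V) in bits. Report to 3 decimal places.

H(U,V) = −Σ p(x,y)·log₂ p(x,y) over all 6 cells.
  cell (α,0): −0.21·log₂0.21 = 0.4728
  cell (α,1): −0.01·log₂0.01 = 0.0664
  cell (α,2): −0.11·log₂0.11 = 0.3503
  cell (β,0): −0.08·log₂0.08 = 0.2915
  cell (β,1): −0.30·log₂0.30 = 0.5211
  cell (β,2): −0.29·log₂0.29 = 0.5179
Sum = 2.220 bits.

2.220 bits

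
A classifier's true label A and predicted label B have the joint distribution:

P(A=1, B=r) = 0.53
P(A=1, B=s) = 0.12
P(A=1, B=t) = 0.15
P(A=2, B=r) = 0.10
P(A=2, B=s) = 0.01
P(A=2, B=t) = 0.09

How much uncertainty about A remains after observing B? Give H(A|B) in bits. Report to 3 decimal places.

0.678 bits

Chain rule: H(A|B) = H(A,B) − H(B).
Marginals: p(A) = (0.8000, 0.2000), p(B) = (0.6300, 0.1300, 0.2400).
H(A,B) = 1.9743 bits; H(B) = 1.2967 bits.
H(A|B) = 1.9743 − 1.2967 = 0.678 bits.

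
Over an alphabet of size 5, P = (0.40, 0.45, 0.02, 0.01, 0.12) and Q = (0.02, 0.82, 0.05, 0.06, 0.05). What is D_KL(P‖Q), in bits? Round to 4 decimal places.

D(P‖Q) = Σ p·log₂(p/q).
  0.40·log₂(0.40/0.02) = 1.72877
  0.45·log₂(0.45/0.82) = -0.38956
  0.02·log₂(0.02/0.05) = -0.02644
  0.01·log₂(0.01/0.06) = -0.02585
  0.12·log₂(0.12/0.05) = 0.15156
D(P‖Q) = 1.4385 bits.

1.4385 bits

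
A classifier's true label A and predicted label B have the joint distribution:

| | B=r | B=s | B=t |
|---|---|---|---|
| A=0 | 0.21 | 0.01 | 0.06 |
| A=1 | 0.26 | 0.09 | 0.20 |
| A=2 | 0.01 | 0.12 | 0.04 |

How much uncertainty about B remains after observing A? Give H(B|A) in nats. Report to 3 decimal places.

0.874 nats

Chain rule: H(B|A) = H(A,B) − H(A).
Marginals: p(A) = (0.2800, 0.5500, 0.1700), p(B) = (0.4800, 0.2200, 0.3000).
H(A,B) = 1.8607 nats; H(A) = 0.9865 nats.
H(B|A) = 1.8607 − 0.9865 = 0.874 nats.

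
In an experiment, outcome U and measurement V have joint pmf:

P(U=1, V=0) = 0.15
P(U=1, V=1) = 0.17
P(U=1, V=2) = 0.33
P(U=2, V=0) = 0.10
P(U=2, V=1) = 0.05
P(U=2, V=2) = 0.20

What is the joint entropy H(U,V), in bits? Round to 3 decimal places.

H(U,V) = −Σ p(x,y)·log₂ p(x,y) over all 6 cells.
  cell (1,0): −0.15·log₂0.15 = 0.4105
  cell (1,1): −0.17·log₂0.17 = 0.4346
  cell (1,2): −0.33·log₂0.33 = 0.5278
  cell (2,0): −0.10·log₂0.10 = 0.3322
  cell (2,1): −0.05·log₂0.05 = 0.2161
  cell (2,2): −0.20·log₂0.20 = 0.4644
Sum = 2.386 bits.

2.386 bits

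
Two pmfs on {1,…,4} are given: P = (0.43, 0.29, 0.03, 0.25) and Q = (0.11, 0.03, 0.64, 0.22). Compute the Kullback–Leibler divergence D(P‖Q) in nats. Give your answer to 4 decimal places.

D(P‖Q) = Σ p·ln(p/q).
  0.43·ln(0.43/0.11) = 0.58622
  0.29·ln(0.29/0.03) = 0.65792
  0.03·ln(0.03/0.64) = -0.09181
  0.25·ln(0.25/0.22) = 0.03196
D(P‖Q) = 1.1843 nats.

1.1843 nats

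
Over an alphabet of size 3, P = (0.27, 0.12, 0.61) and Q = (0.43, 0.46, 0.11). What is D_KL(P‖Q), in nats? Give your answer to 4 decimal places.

D(P‖Q) = Σ p·ln(p/q).
  0.27·ln(0.27/0.43) = -0.12565
  0.12·ln(0.12/0.46) = -0.16125
  0.61·ln(0.61/0.11) = 1.04492
D(P‖Q) = 0.7580 nats.

0.7580 nats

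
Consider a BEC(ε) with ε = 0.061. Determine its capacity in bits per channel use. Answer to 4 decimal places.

Binary erasure channel: capacity C = 1 − ε.
C = 1 − 0.061 = 0.9390 bits per channel use.

0.9390 bits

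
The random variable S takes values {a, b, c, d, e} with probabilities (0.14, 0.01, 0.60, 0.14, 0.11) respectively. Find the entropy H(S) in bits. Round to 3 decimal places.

1.653 bits

H(S) = −Σ p·log₂ p.
  −(0.14)·log₂(0.14) = 0.3971
  −(0.01)·log₂(0.01) = 0.0664
  −(0.60)·log₂(0.60) = 0.4422
  −(0.14)·log₂(0.14) = 0.3971
  −(0.11)·log₂(0.11) = 0.3503
Sum: 0.3971 + 0.0664 + 0.4422 + 0.3971 + 0.3503 = 1.653 bits.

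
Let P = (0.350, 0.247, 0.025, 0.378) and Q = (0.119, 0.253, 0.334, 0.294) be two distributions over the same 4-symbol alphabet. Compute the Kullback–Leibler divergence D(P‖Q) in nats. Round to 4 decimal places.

0.4018 nats

D(P‖Q) = Σ p·ln(p/q).
  0.350·ln(0.350/0.119) = 0.37758
  0.247·ln(0.247/0.253) = -0.00593
  0.025·ln(0.025/0.334) = -0.06481
  0.378·ln(0.378/0.294) = 0.09500
D(P‖Q) = 0.4018 nats.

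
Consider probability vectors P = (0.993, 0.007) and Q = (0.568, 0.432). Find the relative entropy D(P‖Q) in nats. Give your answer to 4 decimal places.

0.5258 nats

D(P‖Q) = Σ p·ln(p/q).
  0.993·ln(0.993/0.568) = 0.55470
  0.007·ln(0.007/0.432) = -0.02886
D(P‖Q) = 0.5258 nats.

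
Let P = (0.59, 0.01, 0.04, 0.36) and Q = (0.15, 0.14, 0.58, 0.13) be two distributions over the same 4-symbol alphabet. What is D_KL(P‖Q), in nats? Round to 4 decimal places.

1.0413 nats

D(P‖Q) = Σ p·ln(p/q).
  0.59·ln(0.59/0.15) = 0.80800
  0.01·ln(0.01/0.14) = -0.02639
  0.04·ln(0.04/0.58) = -0.10697
  0.36·ln(0.36/0.13) = 0.36669
D(P‖Q) = 1.0413 nats.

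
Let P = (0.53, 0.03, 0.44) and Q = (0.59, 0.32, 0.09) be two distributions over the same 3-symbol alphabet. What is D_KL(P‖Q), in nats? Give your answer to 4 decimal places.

D(P‖Q) = Σ p·ln(p/q).
  0.53·ln(0.53/0.59) = -0.05684
  0.03·ln(0.03/0.32) = -0.07101
  0.44·ln(0.44/0.09) = 0.69826
D(P‖Q) = 0.5704 nats.

0.5704 nats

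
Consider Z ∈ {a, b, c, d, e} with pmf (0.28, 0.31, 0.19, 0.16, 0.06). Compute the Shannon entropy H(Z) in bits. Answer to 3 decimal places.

2.160 bits

H(Z) = −Σ p·log₂ p.
  −(0.28)·log₂(0.28) = 0.5142
  −(0.31)·log₂(0.31) = 0.5238
  −(0.19)·log₂(0.19) = 0.4552
  −(0.16)·log₂(0.16) = 0.4230
  −(0.06)·log₂(0.06) = 0.2435
Sum: 0.5142 + 0.5238 + 0.4552 + 0.4230 + 0.2435 = 2.160 bits.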